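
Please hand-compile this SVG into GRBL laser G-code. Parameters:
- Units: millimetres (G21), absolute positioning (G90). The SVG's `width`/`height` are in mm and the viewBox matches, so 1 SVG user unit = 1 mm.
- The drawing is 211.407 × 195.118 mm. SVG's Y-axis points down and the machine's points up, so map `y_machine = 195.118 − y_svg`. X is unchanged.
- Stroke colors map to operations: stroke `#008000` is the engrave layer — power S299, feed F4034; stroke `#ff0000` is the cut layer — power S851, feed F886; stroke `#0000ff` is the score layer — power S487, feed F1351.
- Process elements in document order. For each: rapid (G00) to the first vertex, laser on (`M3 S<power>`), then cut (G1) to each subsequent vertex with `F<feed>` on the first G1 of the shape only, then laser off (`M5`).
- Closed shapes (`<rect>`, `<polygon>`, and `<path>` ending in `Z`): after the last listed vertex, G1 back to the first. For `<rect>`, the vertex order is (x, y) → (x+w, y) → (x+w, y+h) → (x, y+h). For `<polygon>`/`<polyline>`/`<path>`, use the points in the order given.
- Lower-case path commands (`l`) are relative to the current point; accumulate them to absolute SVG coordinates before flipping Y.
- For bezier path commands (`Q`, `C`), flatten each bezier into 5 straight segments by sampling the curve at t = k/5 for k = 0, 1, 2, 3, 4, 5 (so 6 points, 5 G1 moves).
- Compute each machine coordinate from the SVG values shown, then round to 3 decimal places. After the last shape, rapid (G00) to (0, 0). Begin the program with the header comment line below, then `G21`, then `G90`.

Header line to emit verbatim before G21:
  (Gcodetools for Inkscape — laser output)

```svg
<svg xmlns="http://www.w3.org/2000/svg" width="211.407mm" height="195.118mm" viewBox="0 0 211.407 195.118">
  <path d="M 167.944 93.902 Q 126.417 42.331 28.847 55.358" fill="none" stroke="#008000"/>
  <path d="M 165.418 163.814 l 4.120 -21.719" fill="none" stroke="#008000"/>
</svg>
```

Since the viewBox matches the mm dimensions, user units are millimetres directly. The only transform is the Y-flip y_m = 195.118 − y_svg.

Shape 1 is a quadratic bezier drawn with `<path>`. Its stroke #008000 means engrave at S299, F4034. After flipping Y the toolpath is (167.944,101.216) → (149.091,119.260) → (125.756,132.137) → (97.936,139.846) → (65.633,142.387) → (28.847,139.760).

Shape 2 is a line segment drawn with `<path>`. Its stroke #008000 means engrave at S299, F4034. After flipping Y the toolpath is (165.418,31.304) → (169.538,53.023).

(Gcodetools for Inkscape — laser output)
G21
G90
G00 X167.944 Y101.216
M3 S299
G1 X149.091 Y119.260 F4034
G1 X125.756 Y132.137
G1 X97.936 Y139.846
G1 X65.633 Y142.387
G1 X28.847 Y139.760
M5
G00 X165.418 Y31.304
M3 S299
G1 X169.538 Y53.023 F4034
M5
G00 X0.000 Y0.000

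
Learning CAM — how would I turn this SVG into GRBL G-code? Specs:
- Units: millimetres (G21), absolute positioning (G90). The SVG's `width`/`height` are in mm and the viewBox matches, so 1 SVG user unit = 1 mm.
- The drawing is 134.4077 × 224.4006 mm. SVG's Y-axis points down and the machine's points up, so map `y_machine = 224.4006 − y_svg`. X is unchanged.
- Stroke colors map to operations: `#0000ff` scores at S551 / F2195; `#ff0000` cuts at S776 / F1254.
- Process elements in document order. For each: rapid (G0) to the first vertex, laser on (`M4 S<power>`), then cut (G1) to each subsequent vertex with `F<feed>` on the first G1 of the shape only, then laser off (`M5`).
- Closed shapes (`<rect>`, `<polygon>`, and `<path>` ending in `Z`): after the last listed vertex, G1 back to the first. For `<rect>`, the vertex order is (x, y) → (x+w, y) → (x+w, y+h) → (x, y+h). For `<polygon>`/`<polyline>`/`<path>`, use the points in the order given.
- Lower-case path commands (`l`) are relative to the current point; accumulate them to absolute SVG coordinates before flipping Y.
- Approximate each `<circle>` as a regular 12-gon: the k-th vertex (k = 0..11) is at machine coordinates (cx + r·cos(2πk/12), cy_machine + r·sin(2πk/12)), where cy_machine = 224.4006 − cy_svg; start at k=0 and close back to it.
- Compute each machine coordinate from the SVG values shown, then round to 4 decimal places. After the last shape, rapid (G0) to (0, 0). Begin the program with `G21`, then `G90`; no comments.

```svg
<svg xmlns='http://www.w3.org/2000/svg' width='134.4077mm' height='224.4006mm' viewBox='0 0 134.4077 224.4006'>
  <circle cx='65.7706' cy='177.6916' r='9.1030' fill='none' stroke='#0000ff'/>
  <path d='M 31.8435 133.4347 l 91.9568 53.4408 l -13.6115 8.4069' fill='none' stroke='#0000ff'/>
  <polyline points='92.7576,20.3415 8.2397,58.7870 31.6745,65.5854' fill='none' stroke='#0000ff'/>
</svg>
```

viewBox `0 0 134.4077 224.4006` with mm width/height → 1 unit = 1 mm. Flip: y_m = 224.4006 − y_svg.

**Shape 1** — `<circle>` circle, stroke `#0000ff` → score (S551, F2195). Machine vertices: (74.8736,46.7090) → (73.6540,51.2605) → (70.3221,54.5924) → (65.7706,55.8120) → (61.2191,54.5924) → (57.8872,51.2605) → (56.6676,46.7090) → (57.8872,42.1575) → (61.2191,38.8256) → (65.7706,37.6060) → (70.3221,38.8256) → (73.6540,42.1575) → (74.8736,46.7090). Closed: final G1 returns to the first vertex.

**Shape 2** — `<path>` open polyline, stroke `#0000ff` → score (S551, F2195). Machine vertices: (31.8435,90.9659) → (123.8003,37.5251) → (110.1888,29.1182). Open path.

**Shape 3** — `<polyline>` open polyline, stroke `#0000ff` → score (S551, F2195). Machine vertices: (92.7576,204.0591) → (8.2397,165.6136) → (31.6745,158.8152). Open path.

G21
G90
G0 X74.8736 Y46.7090
M4 S551
G1 X73.6540 Y51.2605 F2195
G1 X70.3221 Y54.5924
G1 X65.7706 Y55.8120
G1 X61.2191 Y54.5924
G1 X57.8872 Y51.2605
G1 X56.6676 Y46.7090
G1 X57.8872 Y42.1575
G1 X61.2191 Y38.8256
G1 X65.7706 Y37.6060
G1 X70.3221 Y38.8256
G1 X73.6540 Y42.1575
G1 X74.8736 Y46.7090
M5
G0 X31.8435 Y90.9659
M4 S551
G1 X123.8003 Y37.5251 F2195
G1 X110.1888 Y29.1182
M5
G0 X92.7576 Y204.0591
M4 S551
G1 X8.2397 Y165.6136 F2195
G1 X31.6745 Y158.8152
M5
G0 X0.0000 Y0.0000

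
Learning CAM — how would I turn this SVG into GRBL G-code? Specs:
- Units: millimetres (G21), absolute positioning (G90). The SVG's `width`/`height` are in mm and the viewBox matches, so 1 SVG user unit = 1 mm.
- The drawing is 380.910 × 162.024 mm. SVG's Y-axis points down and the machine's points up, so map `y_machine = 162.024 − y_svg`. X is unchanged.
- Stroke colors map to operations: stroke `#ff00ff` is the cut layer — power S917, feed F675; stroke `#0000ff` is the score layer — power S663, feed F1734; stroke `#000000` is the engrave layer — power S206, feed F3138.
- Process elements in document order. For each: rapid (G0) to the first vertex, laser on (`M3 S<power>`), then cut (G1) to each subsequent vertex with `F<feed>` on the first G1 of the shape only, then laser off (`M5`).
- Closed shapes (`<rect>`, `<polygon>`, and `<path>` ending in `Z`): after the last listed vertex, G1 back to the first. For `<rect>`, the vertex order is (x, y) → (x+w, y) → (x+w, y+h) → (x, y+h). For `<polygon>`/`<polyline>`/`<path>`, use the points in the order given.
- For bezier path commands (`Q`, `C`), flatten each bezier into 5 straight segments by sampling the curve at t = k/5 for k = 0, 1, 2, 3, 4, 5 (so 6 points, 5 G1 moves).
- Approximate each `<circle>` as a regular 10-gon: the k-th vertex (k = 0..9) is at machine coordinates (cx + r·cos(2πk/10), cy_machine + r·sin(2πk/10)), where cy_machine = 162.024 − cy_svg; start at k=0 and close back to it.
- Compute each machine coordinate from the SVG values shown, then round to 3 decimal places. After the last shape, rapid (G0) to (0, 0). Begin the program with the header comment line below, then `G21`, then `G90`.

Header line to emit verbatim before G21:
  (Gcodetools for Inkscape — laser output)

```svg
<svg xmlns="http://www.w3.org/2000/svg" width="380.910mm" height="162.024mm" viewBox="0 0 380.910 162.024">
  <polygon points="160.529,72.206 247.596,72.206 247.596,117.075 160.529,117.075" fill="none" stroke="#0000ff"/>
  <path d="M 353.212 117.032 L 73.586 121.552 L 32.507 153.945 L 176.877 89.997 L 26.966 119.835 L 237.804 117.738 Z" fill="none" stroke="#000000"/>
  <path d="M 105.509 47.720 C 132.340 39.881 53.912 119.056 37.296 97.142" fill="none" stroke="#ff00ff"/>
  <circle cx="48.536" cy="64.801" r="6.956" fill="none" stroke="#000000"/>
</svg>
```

1 u = 1 mm; y_m = 162.024 − y.

[1] `<polygon>` rectangle, #0000ff→score S663 F1734: (160.529,89.818) → (247.596,89.818) → (247.596,44.949) → (160.529,44.949) → (160.529,89.818) (closed)

[2] `<path>` closed polygon, #000000→engrave S206 F3138: (353.212,44.992) → (73.586,40.472) → (32.507,8.079) → (176.877,72.027) → (26.966,42.189) → (237.804,44.286) → (353.212,44.992) (closed)

[3] `<path>` cubic bezier, #ff00ff→cut S917 F675: (105.509,114.304) → (110.313,110.071) → (97.874,93.983) → (76.212,75.069) → (53.346,62.359) → (37.296,64.882)

[4] `<circle>` circle, #000000→engrave S206 F3138: (55.492,97.223) → (54.164,101.312) → (50.686,103.839) → (46.386,103.839) → (42.908,101.312) → (41.580,97.223) → (42.908,93.134) → (46.386,90.607) → (50.686,90.607) → (54.164,93.134) → (55.492,97.223) (closed)

(Gcodetools for Inkscape — laser output)
G21
G90
G0 X160.529 Y89.818
M3 S663
G1 X247.596 Y89.818 F1734
G1 X247.596 Y44.949
G1 X160.529 Y44.949
G1 X160.529 Y89.818
M5
G0 X353.212 Y44.992
M3 S206
G1 X73.586 Y40.472 F3138
G1 X32.507 Y8.079
G1 X176.877 Y72.027
G1 X26.966 Y42.189
G1 X237.804 Y44.286
G1 X353.212 Y44.992
M5
G0 X105.509 Y114.304
M3 S917
G1 X110.313 Y110.071 F675
G1 X97.874 Y93.983
G1 X76.212 Y75.069
G1 X53.346 Y62.359
G1 X37.296 Y64.882
M5
G0 X55.492 Y97.223
M3 S206
G1 X54.164 Y101.312 F3138
G1 X50.686 Y103.839
G1 X46.386 Y103.839
G1 X42.908 Y101.312
G1 X41.580 Y97.223
G1 X42.908 Y93.134
G1 X46.386 Y90.607
G1 X50.686 Y90.607
G1 X54.164 Y93.134
G1 X55.492 Y97.223
M5
G0 X0.000 Y0.000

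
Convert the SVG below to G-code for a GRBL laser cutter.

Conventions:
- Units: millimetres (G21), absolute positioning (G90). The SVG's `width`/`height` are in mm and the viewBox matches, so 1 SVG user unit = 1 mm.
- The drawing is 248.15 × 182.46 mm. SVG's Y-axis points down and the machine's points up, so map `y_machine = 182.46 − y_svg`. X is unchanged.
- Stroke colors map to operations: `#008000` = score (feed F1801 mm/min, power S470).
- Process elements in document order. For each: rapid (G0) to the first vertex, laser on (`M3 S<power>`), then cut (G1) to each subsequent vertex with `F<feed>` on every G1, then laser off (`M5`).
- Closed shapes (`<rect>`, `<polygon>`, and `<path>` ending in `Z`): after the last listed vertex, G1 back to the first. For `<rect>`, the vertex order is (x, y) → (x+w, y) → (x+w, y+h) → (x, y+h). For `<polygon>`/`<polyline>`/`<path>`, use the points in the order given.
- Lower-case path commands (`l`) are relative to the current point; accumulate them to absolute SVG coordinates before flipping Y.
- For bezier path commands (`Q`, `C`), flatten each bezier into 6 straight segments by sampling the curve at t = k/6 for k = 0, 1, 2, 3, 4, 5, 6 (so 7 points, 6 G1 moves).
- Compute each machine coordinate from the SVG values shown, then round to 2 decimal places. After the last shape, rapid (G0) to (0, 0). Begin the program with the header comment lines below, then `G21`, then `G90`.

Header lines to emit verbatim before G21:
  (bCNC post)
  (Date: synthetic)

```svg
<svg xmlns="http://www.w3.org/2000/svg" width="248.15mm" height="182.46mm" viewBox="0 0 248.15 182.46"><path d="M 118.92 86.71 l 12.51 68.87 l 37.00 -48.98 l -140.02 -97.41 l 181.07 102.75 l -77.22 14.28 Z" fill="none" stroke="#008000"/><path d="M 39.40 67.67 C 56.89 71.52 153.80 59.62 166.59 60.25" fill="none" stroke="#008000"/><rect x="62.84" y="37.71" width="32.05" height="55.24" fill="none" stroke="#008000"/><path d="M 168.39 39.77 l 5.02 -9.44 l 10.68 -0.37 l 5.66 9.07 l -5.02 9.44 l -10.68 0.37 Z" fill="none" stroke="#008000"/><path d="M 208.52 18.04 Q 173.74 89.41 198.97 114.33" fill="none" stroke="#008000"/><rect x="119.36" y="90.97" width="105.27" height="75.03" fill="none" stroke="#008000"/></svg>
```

(bCNC post)
(Date: synthetic)
G21
G90
G0 X118.92 Y95.75
M3 S470
G1 X131.43 Y26.88 F1801
G1 X168.43 Y75.86 F1801
G1 X28.41 Y173.27 F1801
G1 X209.48 Y70.52 F1801
G1 X132.26 Y56.24 F1801
G1 X118.92 Y95.75 F1801
M5
G0 X39.40 Y114.79
M3 S470
G1 X54.01 Y114.05 F1801
G1 X77.31 Y115.14 F1801
G1 X104.76 Y117.29 F1801
G1 X131.82 Y119.71 F1801
G1 X153.94 Y121.61 F1801
G1 X166.59 Y122.21 F1801
M5
G0 X62.84 Y144.75
M3 S470
G1 X94.89 Y144.75 F1801
G1 X94.89 Y89.51 F1801
G1 X62.84 Y89.51 F1801
G1 X62.84 Y144.75 F1801
M5
G0 X168.39 Y142.69
M3 S470
G1 X173.41 Y152.13 F1801
G1 X184.09 Y152.50 F1801
G1 X189.75 Y143.43 F1801
G1 X184.73 Y133.99 F1801
G1 X174.05 Y133.62 F1801
G1 X168.39 Y142.69 F1801
M5
G0 X208.52 Y164.42
M3 S470
G1 X198.59 Y141.92 F1801
G1 X192.00 Y122.00 F1801
G1 X188.74 Y104.66 F1801
G1 X188.82 Y89.90 F1801
G1 X192.23 Y77.73 F1801
G1 X198.97 Y68.13 F1801
M5
G0 X119.36 Y91.49
M3 S470
G1 X224.63 Y91.49 F1801
G1 X224.63 Y16.46 F1801
G1 X119.36 Y16.46 F1801
G1 X119.36 Y91.49 F1801
M5
G0 X0.00 Y0.00

Since the viewBox matches the mm dimensions, user units are millimetres directly. The only transform is the Y-flip y_m = 182.46 − y_svg.

Shape 1 is a closed polygon drawn with `<path>`. Its stroke #008000 means score at S470, F1801. After flipping Y the toolpath is (118.92,95.75) → (131.43,26.88) → (168.43,75.86) → (28.41,173.27) → (209.48,70.52) → (132.26,56.24) → (118.92,95.75), returning to the start.

Shape 2 is a cubic bezier drawn with `<path>`. Its stroke #008000 means score at S470, F1801. After flipping Y the toolpath is (39.40,114.79) → (54.01,114.05) → (77.31,115.14) → (104.76,117.29) → (131.82,119.71) → (153.94,121.61) → (166.59,122.21).

Shape 3 is a rectangle drawn with `<rect>`. Its stroke #008000 means score at S470, F1801. After flipping Y the toolpath is (62.84,144.75) → (94.89,144.75) → (94.89,89.51) → (62.84,89.51) → (62.84,144.75), returning to the start.

Shape 4 is a regular polygon drawn with `<path>`. Its stroke #008000 means score at S470, F1801. After flipping Y the toolpath is (168.39,142.69) → (173.41,152.13) → (184.09,152.50) → (189.75,143.43) → (184.73,133.99) → (174.05,133.62) → (168.39,142.69), returning to the start.

Shape 5 is a quadratic bezier drawn with `<path>`. Its stroke #008000 means score at S470, F1801. After flipping Y the toolpath is (208.52,164.42) → (198.59,141.92) → (192.00,122.00) → (188.74,104.66) → (188.82,89.90) → (192.23,77.73) → (198.97,68.13).

Shape 6 is a rectangle drawn with `<rect>`. Its stroke #008000 means score at S470, F1801. After flipping Y the toolpath is (119.36,91.49) → (224.63,91.49) → (224.63,16.46) → (119.36,16.46) → (119.36,91.49), returning to the start.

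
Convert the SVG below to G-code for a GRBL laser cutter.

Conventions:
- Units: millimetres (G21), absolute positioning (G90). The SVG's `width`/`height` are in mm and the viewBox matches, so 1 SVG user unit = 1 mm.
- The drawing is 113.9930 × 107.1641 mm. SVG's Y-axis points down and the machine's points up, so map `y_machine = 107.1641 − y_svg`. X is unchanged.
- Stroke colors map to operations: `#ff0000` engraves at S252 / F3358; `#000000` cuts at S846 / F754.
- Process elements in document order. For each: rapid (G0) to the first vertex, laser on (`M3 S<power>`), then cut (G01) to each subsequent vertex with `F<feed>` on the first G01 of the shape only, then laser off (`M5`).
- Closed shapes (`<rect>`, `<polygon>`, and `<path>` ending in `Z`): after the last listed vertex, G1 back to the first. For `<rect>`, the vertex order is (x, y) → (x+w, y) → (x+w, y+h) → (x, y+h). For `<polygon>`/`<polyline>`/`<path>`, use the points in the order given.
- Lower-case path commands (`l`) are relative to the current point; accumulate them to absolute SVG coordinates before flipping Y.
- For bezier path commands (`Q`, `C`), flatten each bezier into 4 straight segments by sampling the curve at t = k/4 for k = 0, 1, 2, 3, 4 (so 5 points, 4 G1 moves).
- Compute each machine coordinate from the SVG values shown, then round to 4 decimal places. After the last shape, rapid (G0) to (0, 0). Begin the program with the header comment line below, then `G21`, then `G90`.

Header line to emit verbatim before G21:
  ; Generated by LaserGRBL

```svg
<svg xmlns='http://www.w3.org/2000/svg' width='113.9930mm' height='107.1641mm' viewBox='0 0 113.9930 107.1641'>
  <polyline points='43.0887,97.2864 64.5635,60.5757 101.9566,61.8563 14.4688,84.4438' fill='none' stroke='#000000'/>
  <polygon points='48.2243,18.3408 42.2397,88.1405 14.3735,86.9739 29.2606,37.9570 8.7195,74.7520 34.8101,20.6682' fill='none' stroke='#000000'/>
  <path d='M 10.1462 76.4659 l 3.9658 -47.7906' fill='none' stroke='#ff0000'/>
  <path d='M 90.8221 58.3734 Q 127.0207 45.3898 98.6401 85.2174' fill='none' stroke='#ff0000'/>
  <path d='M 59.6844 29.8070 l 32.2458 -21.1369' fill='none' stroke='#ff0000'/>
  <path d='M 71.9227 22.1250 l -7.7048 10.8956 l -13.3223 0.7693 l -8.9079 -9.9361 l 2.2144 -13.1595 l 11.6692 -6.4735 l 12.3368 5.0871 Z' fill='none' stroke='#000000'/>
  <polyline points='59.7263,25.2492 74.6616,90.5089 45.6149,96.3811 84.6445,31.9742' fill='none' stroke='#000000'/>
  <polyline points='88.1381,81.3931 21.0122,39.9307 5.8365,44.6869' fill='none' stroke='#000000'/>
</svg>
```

Since the viewBox matches the mm dimensions, user units are millimetres directly. The only transform is the Y-flip y_m = 107.1641 − y_svg.

Shape 1 is a open polyline drawn with `<polyline>`. Its stroke #000000 means cut at S846, F754. After flipping Y the toolpath is (43.0887,9.8777) → (64.5635,46.5884) → (101.9566,45.3078) → (14.4688,22.7203).

Shape 2 is a closed polygon drawn with `<polygon>`. Its stroke #000000 means cut at S846, F754. After flipping Y the toolpath is (48.2243,88.8233) → (42.2397,19.0236) → (14.3735,20.1902) → (29.2606,69.2071) → (8.7195,32.4121) → (34.8101,86.4959) → (48.2243,88.8233), returning to the start.

Shape 3 is a line segment drawn with `<path>`. Its stroke #ff0000 means engrave at S252, F3358. After flipping Y the toolpath is (10.1462,30.6982) → (14.1120,78.4888).

Shape 4 is a quadratic bezier drawn with `<path>`. Its stroke #ff0000 means engrave at S252, F3358. After flipping Y the toolpath is (90.8221,48.7907) → (104.8852,51.9818) → (110.8759,48.5715) → (108.7942,38.5598) → (98.6401,21.9467).

Shape 5 is a line segment drawn with `<path>`. Its stroke #ff0000 means engrave at S252, F3358. After flipping Y the toolpath is (59.6844,77.3571) → (91.9302,98.4940).

Shape 6 is a regular polygon drawn with `<path>`. Its stroke #000000 means cut at S846, F754. After flipping Y the toolpath is (71.9227,85.0391) → (64.2179,74.1435) → (50.8956,73.3742) → (41.9877,83.3103) → (44.2021,96.4698) → (55.8713,102.9433) → (68.2081,97.8562) → (71.9227,85.0391), returning to the start.

Shape 7 is a open polyline drawn with `<polyline>`. Its stroke #000000 means cut at S846, F754. After flipping Y the toolpath is (59.7263,81.9149) → (74.6616,16.6552) → (45.6149,10.7830) → (84.6445,75.1899).

Shape 8 is a open polyline drawn with `<polyline>`. Its stroke #000000 means cut at S846, F754. After flipping Y the toolpath is (88.1381,25.7710) → (21.0122,67.2334) → (5.8365,62.4772).

; Generated by LaserGRBL
G21
G90
G0 X43.0887 Y9.8777
M3 S846
G01 X64.5635 Y46.5884 F754
G01 X101.9566 Y45.3078
G01 X14.4688 Y22.7203
M5
G0 X48.2243 Y88.8233
M3 S846
G01 X42.2397 Y19.0236 F754
G01 X14.3735 Y20.1902
G01 X29.2606 Y69.2071
G01 X8.7195 Y32.4121
G01 X34.8101 Y86.4959
G01 X48.2243 Y88.8233
M5
G0 X10.1462 Y30.6982
M3 S252
G01 X14.1120 Y78.4888 F3358
M5
G0 X90.8221 Y48.7907
M3 S252
G01 X104.8852 Y51.9818 F3358
G01 X110.8759 Y48.5715
G01 X108.7942 Y38.5598
G01 X98.6401 Y21.9467
M5
G0 X59.6844 Y77.3571
M3 S252
G01 X91.9302 Y98.4940 F3358
M5
G0 X71.9227 Y85.0391
M3 S846
G01 X64.2179 Y74.1435 F754
G01 X50.8956 Y73.3742
G01 X41.9877 Y83.3103
G01 X44.2021 Y96.4698
G01 X55.8713 Y102.9433
G01 X68.2081 Y97.8562
G01 X71.9227 Y85.0391
M5
G0 X59.7263 Y81.9149
M3 S846
G01 X74.6616 Y16.6552 F754
G01 X45.6149 Y10.7830
G01 X84.6445 Y75.1899
M5
G0 X88.1381 Y25.7710
M3 S846
G01 X21.0122 Y67.2334 F754
G01 X5.8365 Y62.4772
M5
G0 X0.0000 Y0.0000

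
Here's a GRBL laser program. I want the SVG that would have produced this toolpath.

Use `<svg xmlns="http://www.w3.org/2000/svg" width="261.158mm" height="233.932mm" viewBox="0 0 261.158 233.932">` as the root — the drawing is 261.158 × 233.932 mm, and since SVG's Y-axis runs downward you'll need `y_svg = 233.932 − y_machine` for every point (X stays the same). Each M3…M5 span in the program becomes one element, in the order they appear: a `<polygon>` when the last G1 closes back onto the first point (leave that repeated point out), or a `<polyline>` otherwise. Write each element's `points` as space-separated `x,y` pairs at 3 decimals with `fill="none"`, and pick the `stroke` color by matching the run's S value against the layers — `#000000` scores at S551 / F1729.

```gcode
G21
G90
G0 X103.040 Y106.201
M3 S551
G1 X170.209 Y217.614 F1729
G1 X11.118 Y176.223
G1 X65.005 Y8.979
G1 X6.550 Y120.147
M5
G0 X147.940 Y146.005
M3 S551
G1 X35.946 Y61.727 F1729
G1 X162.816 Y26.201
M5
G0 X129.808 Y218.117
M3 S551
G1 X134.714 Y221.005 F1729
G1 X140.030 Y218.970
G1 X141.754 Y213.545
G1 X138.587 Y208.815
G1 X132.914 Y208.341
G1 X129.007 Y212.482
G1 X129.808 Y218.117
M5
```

y_svg = 233.932 − y_m. Every run uses S551, so all elements get stroke `#000000` (score).

[1] open run; points: 103.040,127.731 170.209,16.318 11.118,57.709 65.005,224.953 6.550,113.785

[2] open run; points: 147.940,87.927 35.946,172.205 162.816,207.731

[3] closed run; points: 129.808,15.815 134.714,12.927 140.030,14.962 141.754,20.387 138.587,25.117 132.914,25.591 129.007,21.450

<svg xmlns="http://www.w3.org/2000/svg" width="261.158mm" height="233.932mm" viewBox="0 0 261.158 233.932">
  <polyline points="103.040,127.731 170.209,16.318 11.118,57.709 65.005,224.953 6.550,113.785" fill="none" stroke="#000000"/>
  <polyline points="147.940,87.927 35.946,172.205 162.816,207.731" fill="none" stroke="#000000"/>
  <polygon points="129.808,15.815 134.714,12.927 140.030,14.962 141.754,20.387 138.587,25.117 132.914,25.591 129.007,21.450" fill="none" stroke="#000000"/>
</svg>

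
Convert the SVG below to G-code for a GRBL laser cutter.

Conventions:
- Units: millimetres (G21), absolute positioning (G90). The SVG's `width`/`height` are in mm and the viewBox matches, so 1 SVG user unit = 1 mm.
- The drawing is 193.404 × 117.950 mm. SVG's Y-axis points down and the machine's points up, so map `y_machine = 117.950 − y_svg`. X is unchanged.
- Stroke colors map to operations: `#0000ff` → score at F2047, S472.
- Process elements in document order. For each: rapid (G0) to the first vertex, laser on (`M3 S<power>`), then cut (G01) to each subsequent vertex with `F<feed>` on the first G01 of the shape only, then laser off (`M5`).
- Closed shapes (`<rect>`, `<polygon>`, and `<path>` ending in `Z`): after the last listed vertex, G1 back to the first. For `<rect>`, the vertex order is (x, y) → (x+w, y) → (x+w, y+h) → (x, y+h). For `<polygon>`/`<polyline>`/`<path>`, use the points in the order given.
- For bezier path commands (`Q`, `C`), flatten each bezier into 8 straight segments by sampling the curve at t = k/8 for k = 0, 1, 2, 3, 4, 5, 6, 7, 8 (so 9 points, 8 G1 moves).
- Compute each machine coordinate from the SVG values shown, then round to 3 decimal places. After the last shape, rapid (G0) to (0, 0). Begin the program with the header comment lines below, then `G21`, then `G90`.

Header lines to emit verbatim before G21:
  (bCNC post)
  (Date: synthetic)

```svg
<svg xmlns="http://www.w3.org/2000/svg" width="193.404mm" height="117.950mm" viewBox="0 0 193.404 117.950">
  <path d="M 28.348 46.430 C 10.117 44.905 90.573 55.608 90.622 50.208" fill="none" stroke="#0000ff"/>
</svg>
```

Since the viewBox matches the mm dimensions, user units are millimetres directly. The only transform is the Y-flip y_m = 117.950 − y_svg.

Shape 1 is a cubic bezier drawn with `<path>`. Its stroke #0000ff means score at S472, F2047. After flipping Y the toolpath is (28.348,71.520) → (25.788,71.574) → (30.380,70.814) → (40.027,69.571) → (52.630,68.178) → (66.090,66.966) → (78.307,66.269) → (87.184,66.416) → (90.622,67.742).

(bCNC post)
(Date: synthetic)
G21
G90
G0 X28.348 Y71.520
M3 S472
G01 X25.788 Y71.574 F2047
G01 X30.380 Y70.814
G01 X40.027 Y69.571
G01 X52.630 Y68.178
G01 X66.090 Y66.966
G01 X78.307 Y66.269
G01 X87.184 Y66.416
G01 X90.622 Y67.742
M5
G0 X0.000 Y0.000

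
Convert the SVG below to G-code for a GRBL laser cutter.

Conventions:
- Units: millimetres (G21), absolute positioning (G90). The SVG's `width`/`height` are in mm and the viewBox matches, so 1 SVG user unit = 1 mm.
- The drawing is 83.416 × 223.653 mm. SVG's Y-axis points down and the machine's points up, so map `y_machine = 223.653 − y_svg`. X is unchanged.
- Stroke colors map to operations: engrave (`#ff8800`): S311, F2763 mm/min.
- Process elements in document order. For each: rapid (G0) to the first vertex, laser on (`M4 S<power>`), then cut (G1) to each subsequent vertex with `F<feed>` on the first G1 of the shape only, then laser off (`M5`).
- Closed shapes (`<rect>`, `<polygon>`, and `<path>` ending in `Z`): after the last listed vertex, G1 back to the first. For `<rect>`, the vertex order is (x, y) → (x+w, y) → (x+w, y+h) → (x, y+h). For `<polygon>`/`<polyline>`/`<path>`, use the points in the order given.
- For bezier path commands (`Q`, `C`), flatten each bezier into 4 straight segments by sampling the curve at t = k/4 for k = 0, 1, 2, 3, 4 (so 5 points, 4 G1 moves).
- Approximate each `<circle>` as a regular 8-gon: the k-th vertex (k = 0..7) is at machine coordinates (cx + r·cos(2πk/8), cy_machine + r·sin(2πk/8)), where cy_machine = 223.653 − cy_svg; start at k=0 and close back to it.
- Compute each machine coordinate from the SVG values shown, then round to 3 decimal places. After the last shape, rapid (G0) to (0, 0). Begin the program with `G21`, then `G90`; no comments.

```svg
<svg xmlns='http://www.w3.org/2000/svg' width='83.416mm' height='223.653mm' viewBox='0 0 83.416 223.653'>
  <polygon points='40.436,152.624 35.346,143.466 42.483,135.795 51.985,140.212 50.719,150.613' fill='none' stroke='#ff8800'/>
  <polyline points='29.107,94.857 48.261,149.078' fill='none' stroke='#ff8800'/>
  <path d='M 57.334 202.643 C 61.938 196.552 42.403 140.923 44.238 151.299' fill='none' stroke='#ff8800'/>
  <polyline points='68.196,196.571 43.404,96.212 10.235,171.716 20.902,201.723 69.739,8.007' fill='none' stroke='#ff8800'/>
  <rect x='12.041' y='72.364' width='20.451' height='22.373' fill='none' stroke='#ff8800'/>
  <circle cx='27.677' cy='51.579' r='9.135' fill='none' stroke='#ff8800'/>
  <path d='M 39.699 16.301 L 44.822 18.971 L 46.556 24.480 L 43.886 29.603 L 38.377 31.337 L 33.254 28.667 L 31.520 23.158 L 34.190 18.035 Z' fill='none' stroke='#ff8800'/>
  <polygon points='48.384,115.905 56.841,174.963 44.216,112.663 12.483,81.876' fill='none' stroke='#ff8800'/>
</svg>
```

Since the viewBox matches the mm dimensions, user units are millimetres directly. The only transform is the Y-flip y_m = 223.653 − y_svg.

Shape 1 is a regular polygon drawn with `<polygon>`. Its stroke #ff8800 means engrave at S311, F2763. After flipping Y the toolpath is (40.436,71.029) → (35.346,80.187) → (42.483,87.858) → (51.985,83.441) → (50.719,73.040) → (40.436,71.029), returning to the start.

Shape 2 is a line segment drawn with `<polyline>`. Its stroke #ff8800 means engrave at S311, F2763. After flipping Y the toolpath is (29.107,128.796) → (48.261,74.575).

Shape 3 is a cubic bezier drawn with `<path>`. Its stroke #ff8800 means engrave at S311, F2763. After flipping Y the toolpath is (57.334,21.010) → (56.972,33.061) → (51.824,52.857) → (46.158,69.565) → (44.238,72.354).

Shape 4 is a open polyline drawn with `<polyline>`. Its stroke #ff8800 means engrave at S311, F2763. After flipping Y the toolpath is (68.196,27.082) → (43.404,127.441) → (10.235,51.937) → (20.902,21.930) → (69.739,215.646).

Shape 5 is a rectangle drawn with `<rect>`. Its stroke #ff8800 means engrave at S311, F2763. After flipping Y the toolpath is (12.041,151.289) → (32.492,151.289) → (32.492,128.916) → (12.041,128.916) → (12.041,151.289), returning to the start.

Shape 6 is a circle drawn with `<circle>`. Its stroke #ff8800 means engrave at S311, F2763. After flipping Y the toolpath is (36.812,172.074) → (34.136,178.533) → (27.677,181.209) → (21.218,178.533) → (18.542,172.074) → (21.218,165.615) → (27.677,162.939) → (34.136,165.615) → (36.812,172.074), returning to the start.

Shape 7 is a regular polygon drawn with `<path>`. Its stroke #ff8800 means engrave at S311, F2763. After flipping Y the toolpath is (39.699,207.352) → (44.822,204.682) → (46.556,199.173) → (43.886,194.050) → (38.377,192.316) → (33.254,194.986) → (31.520,200.495) → (34.190,205.618) → (39.699,207.352), returning to the start.

Shape 8 is a closed polygon drawn with `<polygon>`. Its stroke #ff8800 means engrave at S311, F2763. After flipping Y the toolpath is (48.384,107.748) → (56.841,48.690) → (44.216,110.990) → (12.483,141.777) → (48.384,107.748), returning to the start.

G21
G90
G0 X40.436 Y71.029
M4 S311
G1 X35.346 Y80.187 F2763
G1 X42.483 Y87.858
G1 X51.985 Y83.441
G1 X50.719 Y73.040
G1 X40.436 Y71.029
M5
G0 X29.107 Y128.796
M4 S311
G1 X48.261 Y74.575 F2763
M5
G0 X57.334 Y21.010
M4 S311
G1 X56.972 Y33.061 F2763
G1 X51.824 Y52.857
G1 X46.158 Y69.565
G1 X44.238 Y72.354
M5
G0 X68.196 Y27.082
M4 S311
G1 X43.404 Y127.441 F2763
G1 X10.235 Y51.937
G1 X20.902 Y21.930
G1 X69.739 Y215.646
M5
G0 X12.041 Y151.289
M4 S311
G1 X32.492 Y151.289 F2763
G1 X32.492 Y128.916
G1 X12.041 Y128.916
G1 X12.041 Y151.289
M5
G0 X36.812 Y172.074
M4 S311
G1 X34.136 Y178.533 F2763
G1 X27.677 Y181.209
G1 X21.218 Y178.533
G1 X18.542 Y172.074
G1 X21.218 Y165.615
G1 X27.677 Y162.939
G1 X34.136 Y165.615
G1 X36.812 Y172.074
M5
G0 X39.699 Y207.352
M4 S311
G1 X44.822 Y204.682 F2763
G1 X46.556 Y199.173
G1 X43.886 Y194.050
G1 X38.377 Y192.316
G1 X33.254 Y194.986
G1 X31.520 Y200.495
G1 X34.190 Y205.618
G1 X39.699 Y207.352
M5
G0 X48.384 Y107.748
M4 S311
G1 X56.841 Y48.690 F2763
G1 X44.216 Y110.990
G1 X12.483 Y141.777
G1 X48.384 Y107.748
M5
G0 X0.000 Y0.000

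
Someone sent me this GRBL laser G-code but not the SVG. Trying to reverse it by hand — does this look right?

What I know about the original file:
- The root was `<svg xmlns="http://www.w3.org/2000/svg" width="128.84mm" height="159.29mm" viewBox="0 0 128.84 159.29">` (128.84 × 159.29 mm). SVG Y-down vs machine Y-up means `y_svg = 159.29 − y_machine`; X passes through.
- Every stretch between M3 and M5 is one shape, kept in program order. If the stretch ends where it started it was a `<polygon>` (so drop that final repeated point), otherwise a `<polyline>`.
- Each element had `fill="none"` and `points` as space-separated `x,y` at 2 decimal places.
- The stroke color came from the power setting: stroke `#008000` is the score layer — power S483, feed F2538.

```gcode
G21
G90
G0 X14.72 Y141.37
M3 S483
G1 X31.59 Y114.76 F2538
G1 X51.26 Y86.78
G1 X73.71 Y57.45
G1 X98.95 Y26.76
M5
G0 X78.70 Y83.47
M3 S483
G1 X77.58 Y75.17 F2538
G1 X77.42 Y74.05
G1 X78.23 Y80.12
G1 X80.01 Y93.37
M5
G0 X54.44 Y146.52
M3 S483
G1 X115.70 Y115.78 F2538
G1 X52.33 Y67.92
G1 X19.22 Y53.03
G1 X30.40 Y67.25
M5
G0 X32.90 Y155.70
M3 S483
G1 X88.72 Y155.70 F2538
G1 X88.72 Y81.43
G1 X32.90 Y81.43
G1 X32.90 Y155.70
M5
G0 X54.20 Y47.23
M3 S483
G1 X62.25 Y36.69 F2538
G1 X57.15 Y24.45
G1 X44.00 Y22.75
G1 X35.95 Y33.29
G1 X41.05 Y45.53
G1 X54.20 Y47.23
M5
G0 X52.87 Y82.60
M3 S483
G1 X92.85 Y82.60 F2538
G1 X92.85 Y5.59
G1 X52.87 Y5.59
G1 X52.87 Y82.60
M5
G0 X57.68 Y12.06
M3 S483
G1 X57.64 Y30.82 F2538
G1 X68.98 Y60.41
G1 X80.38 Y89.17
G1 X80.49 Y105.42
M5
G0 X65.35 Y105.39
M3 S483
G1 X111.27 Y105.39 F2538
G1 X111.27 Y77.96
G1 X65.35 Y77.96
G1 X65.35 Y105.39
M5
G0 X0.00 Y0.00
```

<svg xmlns="http://www.w3.org/2000/svg" width="128.84mm" height="159.29mm" viewBox="0 0 128.84 159.29">
  <polyline points="14.72,17.92 31.59,44.53 51.26,72.51 73.71,101.84 98.95,132.53" fill="none" stroke="#008000"/>
  <polyline points="78.70,75.82 77.58,84.12 77.42,85.24 78.23,79.17 80.01,65.92" fill="none" stroke="#008000"/>
  <polyline points="54.44,12.77 115.70,43.51 52.33,91.37 19.22,106.26 30.40,92.04" fill="none" stroke="#008000"/>
  <polygon points="32.90,3.59 88.72,3.59 88.72,77.86 32.90,77.86" fill="none" stroke="#008000"/>
  <polygon points="54.20,112.06 62.25,122.60 57.15,134.84 44.00,136.54 35.95,126.00 41.05,113.76" fill="none" stroke="#008000"/>
  <polygon points="52.87,76.69 92.85,76.69 92.85,153.70 52.87,153.70" fill="none" stroke="#008000"/>
  <polyline points="57.68,147.23 57.64,128.47 68.98,98.88 80.38,70.12 80.49,53.87" fill="none" stroke="#008000"/>
  <polygon points="65.35,53.90 111.27,53.90 111.27,81.33 65.35,81.33" fill="none" stroke="#008000"/>
</svg>

y_svg = 159.29 − y_m. Every run uses S483, so all elements get stroke `#008000` (score).

[1] open run; points: 14.72,17.92 31.59,44.53 51.26,72.51 73.71,101.84 98.95,132.53

[2] open run; points: 78.70,75.82 77.58,84.12 77.42,85.24 78.23,79.17 80.01,65.92

[3] open run; points: 54.44,12.77 115.70,43.51 52.33,91.37 19.22,106.26 30.40,92.04

[4] closed run; points: 32.90,3.59 88.72,3.59 88.72,77.86 32.90,77.86

[5] closed run; points: 54.20,112.06 62.25,122.60 57.15,134.84 44.00,136.54 35.95,126.00 41.05,113.76

[6] closed run; points: 52.87,76.69 92.85,76.69 92.85,153.70 52.87,153.70

[7] open run; points: 57.68,147.23 57.64,128.47 68.98,98.88 80.38,70.12 80.49,53.87

[8] closed run; points: 65.35,53.90 111.27,53.90 111.27,81.33 65.35,81.33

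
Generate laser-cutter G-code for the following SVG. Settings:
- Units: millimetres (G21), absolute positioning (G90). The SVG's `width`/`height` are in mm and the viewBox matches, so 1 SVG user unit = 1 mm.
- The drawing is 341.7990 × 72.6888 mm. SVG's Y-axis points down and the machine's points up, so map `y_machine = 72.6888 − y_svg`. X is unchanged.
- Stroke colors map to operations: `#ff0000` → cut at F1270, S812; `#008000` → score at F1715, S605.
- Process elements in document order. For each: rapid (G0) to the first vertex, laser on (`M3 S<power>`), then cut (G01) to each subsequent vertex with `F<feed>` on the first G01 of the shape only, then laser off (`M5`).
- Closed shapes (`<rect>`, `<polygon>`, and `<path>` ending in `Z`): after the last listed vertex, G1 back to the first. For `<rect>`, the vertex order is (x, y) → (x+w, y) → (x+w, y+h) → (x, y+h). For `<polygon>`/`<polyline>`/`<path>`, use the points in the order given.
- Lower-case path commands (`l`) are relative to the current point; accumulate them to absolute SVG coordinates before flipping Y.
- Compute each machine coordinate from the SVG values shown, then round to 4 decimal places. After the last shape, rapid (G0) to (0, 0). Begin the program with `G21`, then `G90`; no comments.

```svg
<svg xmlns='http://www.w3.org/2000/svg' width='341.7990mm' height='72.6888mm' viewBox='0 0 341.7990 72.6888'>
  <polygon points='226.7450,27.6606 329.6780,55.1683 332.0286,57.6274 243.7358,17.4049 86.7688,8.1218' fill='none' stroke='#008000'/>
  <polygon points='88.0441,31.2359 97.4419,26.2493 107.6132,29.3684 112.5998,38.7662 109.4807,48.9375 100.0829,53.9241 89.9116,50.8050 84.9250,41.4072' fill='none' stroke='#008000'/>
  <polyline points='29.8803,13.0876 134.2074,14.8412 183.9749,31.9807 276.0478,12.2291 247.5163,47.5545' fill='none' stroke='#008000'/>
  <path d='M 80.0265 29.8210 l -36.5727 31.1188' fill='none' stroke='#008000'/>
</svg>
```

G21
G90
G0 X226.7450 Y45.0282
M3 S605
G01 X329.6780 Y17.5205 F1715
G01 X332.0286 Y15.0614
G01 X243.7358 Y55.2839
G01 X86.7688 Y64.5670
G01 X226.7450 Y45.0282
M5
G0 X88.0441 Y41.4529
M3 S605
G01 X97.4419 Y46.4395 F1715
G01 X107.6132 Y43.3204
G01 X112.5998 Y33.9226
G01 X109.4807 Y23.7513
G01 X100.0829 Y18.7647
G01 X89.9116 Y21.8838
G01 X84.9250 Y31.2816
G01 X88.0441 Y41.4529
M5
G0 X29.8803 Y59.6012
M3 S605
G01 X134.2074 Y57.8476 F1715
G01 X183.9749 Y40.7081
G01 X276.0478 Y60.4597
G01 X247.5163 Y25.1343
M5
G0 X80.0265 Y42.8678
M3 S605
G01 X43.4538 Y11.7490 F1715
M5
G0 X0.0000 Y0.0000

Since the viewBox matches the mm dimensions, user units are millimetres directly. The only transform is the Y-flip y_m = 72.6888 − y_svg.

Shape 1 is a closed polygon drawn with `<polygon>`. Its stroke #008000 means score at S605, F1715. After flipping Y the toolpath is (226.7450,45.0282) → (329.6780,17.5205) → (332.0286,15.0614) → (243.7358,55.2839) → (86.7688,64.5670) → (226.7450,45.0282), returning to the start.

Shape 2 is a regular polygon drawn with `<polygon>`. Its stroke #008000 means score at S605, F1715. After flipping Y the toolpath is (88.0441,41.4529) → (97.4419,46.4395) → (107.6132,43.3204) → (112.5998,33.9226) → (109.4807,23.7513) → (100.0829,18.7647) → (89.9116,21.8838) → (84.9250,31.2816) → (88.0441,41.4529), returning to the start.

Shape 3 is a open polyline drawn with `<polyline>`. Its stroke #008000 means score at S605, F1715. After flipping Y the toolpath is (29.8803,59.6012) → (134.2074,57.8476) → (183.9749,40.7081) → (276.0478,60.4597) → (247.5163,25.1343).

Shape 4 is a line segment drawn with `<path>`. Its stroke #008000 means score at S605, F1715. After flipping Y the toolpath is (80.0265,42.8678) → (43.4538,11.7490).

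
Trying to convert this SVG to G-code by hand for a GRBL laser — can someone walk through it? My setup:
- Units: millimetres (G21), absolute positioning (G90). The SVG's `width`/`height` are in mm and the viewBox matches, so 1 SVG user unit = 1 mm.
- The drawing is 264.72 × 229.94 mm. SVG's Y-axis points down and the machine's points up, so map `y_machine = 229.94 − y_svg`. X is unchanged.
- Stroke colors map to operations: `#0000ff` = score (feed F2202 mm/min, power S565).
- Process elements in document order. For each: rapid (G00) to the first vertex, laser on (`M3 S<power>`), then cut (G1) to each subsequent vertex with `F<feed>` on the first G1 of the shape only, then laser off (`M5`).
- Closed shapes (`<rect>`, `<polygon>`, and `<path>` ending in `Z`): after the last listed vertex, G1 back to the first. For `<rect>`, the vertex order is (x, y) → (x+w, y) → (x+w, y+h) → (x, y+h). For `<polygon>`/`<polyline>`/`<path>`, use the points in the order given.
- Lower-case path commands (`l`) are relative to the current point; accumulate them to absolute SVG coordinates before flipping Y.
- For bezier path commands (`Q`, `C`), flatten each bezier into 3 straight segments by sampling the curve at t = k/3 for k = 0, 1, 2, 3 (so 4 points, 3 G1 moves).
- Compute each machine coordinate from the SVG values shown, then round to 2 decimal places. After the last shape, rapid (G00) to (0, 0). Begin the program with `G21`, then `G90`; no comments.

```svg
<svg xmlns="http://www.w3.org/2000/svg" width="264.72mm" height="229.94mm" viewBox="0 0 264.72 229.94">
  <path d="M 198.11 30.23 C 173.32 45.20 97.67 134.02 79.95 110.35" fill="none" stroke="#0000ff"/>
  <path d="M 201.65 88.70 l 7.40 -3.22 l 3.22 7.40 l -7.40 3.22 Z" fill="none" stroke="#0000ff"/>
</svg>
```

viewBox `0 0 264.72 229.94` with mm width/height → 1 unit = 1 mm. Flip: y_m = 229.94 − y_svg.

**Shape 1** — `<path>` cubic bezier, stroke `#0000ff` → score (S565, F2202). Control points (SVG): P0=(198.11,30.23), P1=(173.32,45.20), P2=(97.67,134.02), P3=(79.95,110.35); sampled at t=k/3. Machine vertices: (198.11,199.71) → (160.40,167.02) → (112.95,126.52) → (79.95,119.59). Open path.

**Shape 2** — `<path>` regular polygon, stroke `#0000ff` → score (S565, F2202). Machine vertices: (201.65,141.24) → (209.05,144.46) → (212.27,137.06) → (204.87,133.84) → (201.65,141.24). Closed: final G1 returns to the first vertex.

G21
G90
G00 X198.11 Y199.71
M3 S565
G1 X160.40 Y167.02 F2202
G1 X112.95 Y126.52
G1 X79.95 Y119.59
M5
G00 X201.65 Y141.24
M3 S565
G1 X209.05 Y144.46 F2202
G1 X212.27 Y137.06
G1 X204.87 Y133.84
G1 X201.65 Y141.24
M5
G00 X0.00 Y0.00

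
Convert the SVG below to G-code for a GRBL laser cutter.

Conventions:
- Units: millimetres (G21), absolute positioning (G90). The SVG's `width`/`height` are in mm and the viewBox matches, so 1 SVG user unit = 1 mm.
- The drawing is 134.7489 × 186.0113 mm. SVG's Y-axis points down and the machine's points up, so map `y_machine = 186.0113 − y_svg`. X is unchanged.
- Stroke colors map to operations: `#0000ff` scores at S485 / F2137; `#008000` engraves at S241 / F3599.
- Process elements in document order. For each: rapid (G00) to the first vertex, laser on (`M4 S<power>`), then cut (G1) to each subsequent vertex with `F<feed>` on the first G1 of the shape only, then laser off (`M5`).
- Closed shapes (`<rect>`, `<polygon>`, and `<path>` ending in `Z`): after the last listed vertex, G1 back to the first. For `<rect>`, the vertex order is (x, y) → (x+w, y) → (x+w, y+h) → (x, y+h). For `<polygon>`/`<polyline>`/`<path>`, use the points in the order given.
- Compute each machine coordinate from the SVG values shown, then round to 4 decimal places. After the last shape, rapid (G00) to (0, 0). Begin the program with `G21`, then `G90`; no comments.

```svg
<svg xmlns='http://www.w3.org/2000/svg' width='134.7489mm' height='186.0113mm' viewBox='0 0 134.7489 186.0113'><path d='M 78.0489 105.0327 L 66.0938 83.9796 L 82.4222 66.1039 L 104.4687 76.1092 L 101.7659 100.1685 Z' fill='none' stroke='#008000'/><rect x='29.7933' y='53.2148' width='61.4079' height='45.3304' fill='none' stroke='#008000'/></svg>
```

1 u = 1 mm; y_m = 186.0113 − y.

[1] `<path>` regular polygon, #008000→engrave S241 F3599: (78.0489,80.9786) → (66.0938,102.0317) → (82.4222,119.9074) → (104.4687,109.9021) → (101.7659,85.8428) → (78.0489,80.9786) (closed)

[2] `<rect>` rectangle, #008000→engrave S241 F3599: (29.7933,132.7965) → (91.2012,132.7965) → (91.2012,87.4661) → (29.7933,87.4661) → (29.7933,132.7965) (closed)

G21
G90
G00 X78.0489 Y80.9786
M4 S241
G1 X66.0938 Y102.0317 F3599
G1 X82.4222 Y119.9074
G1 X104.4687 Y109.9021
G1 X101.7659 Y85.8428
G1 X78.0489 Y80.9786
M5
G00 X29.7933 Y132.7965
M4 S241
G1 X91.2012 Y132.7965 F3599
G1 X91.2012 Y87.4661
G1 X29.7933 Y87.4661
G1 X29.7933 Y132.7965
M5
G00 X0.0000 Y0.0000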